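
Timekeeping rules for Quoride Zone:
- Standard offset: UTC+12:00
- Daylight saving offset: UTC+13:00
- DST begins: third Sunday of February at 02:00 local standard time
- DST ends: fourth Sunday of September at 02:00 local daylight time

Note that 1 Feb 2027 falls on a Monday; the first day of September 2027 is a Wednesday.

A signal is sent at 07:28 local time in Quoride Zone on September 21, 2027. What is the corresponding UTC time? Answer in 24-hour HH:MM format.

18:28

1 February 2027 is a Monday, so the first Sunday is February 7 and the third is February 21.
1 September 2027 is a Wednesday, so the first Sunday is September 5 and the fourth is September 26.
Daylight saving runs 21 February – 26 September; September 21, 2027 is inside that window, so Quoride Zone is at UTC+13:00.
07:28 local − 13h = 18:28 UTC (rolling into the previous day, 20 September 2027).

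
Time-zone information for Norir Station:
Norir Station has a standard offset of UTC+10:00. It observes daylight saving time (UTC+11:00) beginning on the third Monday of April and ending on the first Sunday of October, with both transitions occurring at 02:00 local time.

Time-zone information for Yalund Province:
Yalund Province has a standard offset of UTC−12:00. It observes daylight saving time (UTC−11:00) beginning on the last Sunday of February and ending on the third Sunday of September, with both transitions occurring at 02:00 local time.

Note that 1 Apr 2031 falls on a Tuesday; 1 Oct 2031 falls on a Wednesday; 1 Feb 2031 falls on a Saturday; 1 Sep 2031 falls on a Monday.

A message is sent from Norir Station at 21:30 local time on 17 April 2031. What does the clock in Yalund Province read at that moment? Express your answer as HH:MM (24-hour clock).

1 April 2031 is a Tuesday, so the first Monday is April 7 and the third is April 21.
1 October 2031 is a Wednesday, so the first Sunday is October 5.
17 April 2031 does not fall between 21 April and 5 October, so daylight saving is not in effect and Norir Station is at UTC+10:00.
21:30 Norir Station − 10h = 11:30 UTC.
1 February 2031 is a Saturday, so Sundays fall on 2, 9, 16, 23; the last is February 23.
1 September 2031 is a Monday, so the first Sunday is September 7 and the third is September 21.
At the standard offset (UTC−12:00), 11:30 UTC − 12h = 23:30 Yalund Province standard time (rolling into the previous day, 16 April 2031).
The standard-time date in Yalund Province, 16 April 2031, lies within the daylight-saving period (23 February – 21 September), so Yalund Province is on daylight time, UTC−11:00.
11:30 UTC − 11h = 00:30 Yalund Province.

00:30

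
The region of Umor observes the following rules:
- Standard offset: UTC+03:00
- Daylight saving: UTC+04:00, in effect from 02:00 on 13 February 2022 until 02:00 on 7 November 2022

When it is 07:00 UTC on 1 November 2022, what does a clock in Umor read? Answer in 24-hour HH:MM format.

At the standard offset (UTC+03:00), 07:00 UTC + 3h = 10:00 Umor standard time.
The standard-time date in Umor, 1 November 2022, falls between 13 February and 7 November, so daylight saving is in effect and Umor is at UTC+04:00.
07:00 UTC + 4h = 11:00 local.

11:00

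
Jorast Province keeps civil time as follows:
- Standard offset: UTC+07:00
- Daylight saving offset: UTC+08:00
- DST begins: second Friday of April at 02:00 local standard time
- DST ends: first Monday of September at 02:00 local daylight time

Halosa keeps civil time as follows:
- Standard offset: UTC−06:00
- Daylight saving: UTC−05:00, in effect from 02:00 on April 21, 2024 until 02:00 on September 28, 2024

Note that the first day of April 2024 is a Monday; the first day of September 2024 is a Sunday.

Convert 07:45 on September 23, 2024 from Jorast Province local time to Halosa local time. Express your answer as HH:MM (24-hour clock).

1 April 2024 is a Monday, so the first Friday is April 5 and the second is April 12.
1 September 2024 is a Sunday, so the first Monday is September 2.
September 23, 2024 is outside the daylight-saving period (12 April – 2 September), so Jorast Province is on standard time, UTC+07:00.
07:45 Jorast Province − 7h = 00:45 UTC.
At the standard offset (UTC−06:00), 00:45 UTC − 6h = 18:45 Halosa standard time (rolling into the previous day, 22 September 2024).
Daylight saving runs 21 April – 28 September; the standard-time date in Halosa, September 22, 2024, is inside that window, so Halosa is at UTC−05:00.
00:45 UTC − 5h = 19:45 Halosa (rolling into the previous day, 22 September 2024).

19:45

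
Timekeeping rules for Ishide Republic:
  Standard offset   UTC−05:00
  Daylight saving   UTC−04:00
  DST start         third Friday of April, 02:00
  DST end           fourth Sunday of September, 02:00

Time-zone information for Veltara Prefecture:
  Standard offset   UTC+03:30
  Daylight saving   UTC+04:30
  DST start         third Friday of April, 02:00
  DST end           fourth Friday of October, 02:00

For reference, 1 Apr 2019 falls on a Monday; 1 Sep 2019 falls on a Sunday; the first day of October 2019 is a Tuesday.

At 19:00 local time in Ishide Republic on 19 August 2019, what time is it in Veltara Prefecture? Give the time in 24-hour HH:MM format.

1 April 2019 is a Monday, so the first Friday is April 5 and the third is April 19.
1 September 2019 is a Sunday, so the first Sunday is September 1 and the fourth is September 22.
19 August 2019 falls between 19 April and 22 September, so daylight saving is in effect and Ishide Republic is at UTC−04:00.
19:00 Ishide Republic + 4h = 23:00 UTC.
1 April 2019 is a Monday, so the first Friday is April 5 and the third is April 19.
1 October 2019 is a Tuesday, so the first Friday is October 4 and the fourth is October 25.
At the standard offset (UTC+03:30), 23:00 UTC + 3h30m = 02:30 Veltara Prefecture standard time (rolling into the next day, 20 August 2019).
Daylight saving runs 19 April – 25 October; the standard-time date in Veltara Prefecture, 20 August 2019, is inside that window, so Veltara Prefecture is at UTC+04:30.
23:00 UTC + 4h30m = 03:30 Veltara Prefecture (rolling into the next day, 20 August 2019).

03:30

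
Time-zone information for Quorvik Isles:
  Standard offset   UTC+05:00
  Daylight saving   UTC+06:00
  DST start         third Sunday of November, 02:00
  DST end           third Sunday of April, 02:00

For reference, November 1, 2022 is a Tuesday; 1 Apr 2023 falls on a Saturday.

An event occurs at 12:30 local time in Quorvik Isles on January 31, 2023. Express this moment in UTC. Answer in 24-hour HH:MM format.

06:30

1 November 2022 is a Tuesday, so the first Sunday is November 6 and the third is November 20.
1 April 2023 is a Saturday, so the first Sunday is April 2 and the third is April 16.
January 31, 2023 lies within the daylight-saving period (20 November 2022 – 16 April 2023), so Quorvik Isles is on daylight time, UTC+06:00.
12:30 local − 6h = 06:30 UTC.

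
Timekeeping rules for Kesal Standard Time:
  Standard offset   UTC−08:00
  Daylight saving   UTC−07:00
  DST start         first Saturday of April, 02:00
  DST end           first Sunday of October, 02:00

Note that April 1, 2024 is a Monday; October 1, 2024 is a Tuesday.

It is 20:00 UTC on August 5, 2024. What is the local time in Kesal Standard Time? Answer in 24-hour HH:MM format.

1 April 2024 is a Monday, so the first Saturday is April 6.
1 October 2024 is a Tuesday, so the first Sunday is October 6.
At the standard offset (UTC−08:00), 20:00 UTC − 8h = 12:00 Kesal Standard Time standard time.
The standard-time date in Kesal Standard Time, August 5, 2024, lies within the daylight-saving period (6 April – 6 October), so Kesal Standard Time is on daylight time, UTC−07:00.
20:00 UTC − 7h = 13:00 local.

13:00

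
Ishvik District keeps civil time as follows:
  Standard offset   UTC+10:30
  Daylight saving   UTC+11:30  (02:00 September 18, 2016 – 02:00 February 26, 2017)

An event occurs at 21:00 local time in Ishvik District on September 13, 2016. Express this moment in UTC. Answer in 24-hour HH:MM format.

10:30

Daylight saving runs 18 September 2016 – 26 February 2017; September 13, 2016 is outside that window, so Ishvik District is on standard time at UTC+10:30.
21:00 local − 10h30m = 10:30 UTC.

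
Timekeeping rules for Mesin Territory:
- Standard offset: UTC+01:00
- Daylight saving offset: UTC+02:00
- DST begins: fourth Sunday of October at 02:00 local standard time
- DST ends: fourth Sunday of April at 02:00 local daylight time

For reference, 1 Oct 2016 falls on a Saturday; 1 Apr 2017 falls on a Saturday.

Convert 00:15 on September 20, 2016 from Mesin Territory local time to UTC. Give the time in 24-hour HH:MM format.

23:15

1 October 2016 is a Saturday, so the first Sunday is October 2 and the fourth is October 23.
1 April 2017 is a Saturday, so the first Sunday is April 2 and the fourth is April 23.
Daylight saving runs 23 October 2016 – 23 April 2017; September 20, 2016 is outside that window, so Mesin Territory is on standard time at UTC+01:00.
00:15 local − 1h = 23:15 UTC (rolling into the previous day, 19 September 2016).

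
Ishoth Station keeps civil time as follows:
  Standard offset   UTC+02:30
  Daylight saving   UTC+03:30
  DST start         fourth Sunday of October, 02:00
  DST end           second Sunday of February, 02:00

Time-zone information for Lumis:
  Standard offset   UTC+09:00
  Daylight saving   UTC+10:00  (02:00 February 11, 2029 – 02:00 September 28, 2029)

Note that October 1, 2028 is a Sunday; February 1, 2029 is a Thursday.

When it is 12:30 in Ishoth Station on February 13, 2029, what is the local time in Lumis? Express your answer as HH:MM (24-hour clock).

1 October 2028 is a Sunday, so the first Sunday is October 1 and the fourth is October 22.
1 February 2029 is a Thursday, so the first Sunday is February 4 and the second is February 11.
Daylight saving runs 22 October 2028 – 11 February 2029; February 13, 2029 is outside that window, so Ishoth Station is on standard time at UTC+02:30.
12:30 Ishoth Station − 2h30m = 10:00 UTC.
At the standard offset (UTC+09:00), 10:00 UTC + 9h = 19:00 Lumis standard time.
The standard-time date in Lumis, February 13, 2029, falls between 11 February and 28 September, so daylight saving is in effect and Lumis is at UTC+10:00.
10:00 UTC + 10h = 20:00 Lumis.

20:00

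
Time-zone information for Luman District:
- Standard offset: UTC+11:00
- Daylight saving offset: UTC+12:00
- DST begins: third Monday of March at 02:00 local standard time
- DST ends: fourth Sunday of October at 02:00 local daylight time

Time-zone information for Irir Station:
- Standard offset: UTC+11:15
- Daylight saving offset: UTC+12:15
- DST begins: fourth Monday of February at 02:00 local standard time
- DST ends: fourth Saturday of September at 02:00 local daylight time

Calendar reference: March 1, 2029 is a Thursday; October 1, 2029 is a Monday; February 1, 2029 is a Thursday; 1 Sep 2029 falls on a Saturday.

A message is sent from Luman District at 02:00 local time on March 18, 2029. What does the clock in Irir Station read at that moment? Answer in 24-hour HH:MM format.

03:15

1 March 2029 is a Thursday, so the first Monday is March 5 and the third is March 19.
1 October 2029 is a Monday, so the first Sunday is October 7 and the fourth is October 28.
Daylight saving runs 19 March – 28 October; March 18, 2029 is outside that window, so Luman District is on standard time at UTC+11:00.
02:00 Luman District − 11h = 15:00 UTC (rolling into the previous day, 17 March 2029).
1 February 2029 is a Thursday, so the first Monday is February 5 and the fourth is February 26.
1 September 2029 is a Saturday, so the first Saturday is September 1 and the fourth is September 22.
At the standard offset (UTC+11:15), 15:00 UTC + 11h15m = 02:15 Irir Station standard time (rolling into the next day, 18 March 2029).
The standard-time date in Irir Station, March 18, 2029, falls between 26 February and 22 September, so daylight saving is in effect and Irir Station is at UTC+12:15.
15:00 UTC + 12h15m = 03:15 Irir Station (rolling into the next day, 18 March 2029).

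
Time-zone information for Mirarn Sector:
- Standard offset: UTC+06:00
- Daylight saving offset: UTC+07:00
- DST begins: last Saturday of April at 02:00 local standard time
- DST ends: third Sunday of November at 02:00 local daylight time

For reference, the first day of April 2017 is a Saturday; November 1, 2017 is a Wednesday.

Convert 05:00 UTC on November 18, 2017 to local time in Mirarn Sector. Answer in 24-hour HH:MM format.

12:00

1 April 2017 is a Saturday, so Saturdays fall on 1, 8, 15, 22, 29; the last is April 29.
1 November 2017 is a Wednesday, so the first Sunday is November 5 and the third is November 19.
At the standard offset (UTC+06:00), 05:00 UTC + 6h = 11:00 Mirarn Sector standard time.
The standard-time date in Mirarn Sector, November 18, 2017, lies within the daylight-saving period (29 April – 19 November), so Mirarn Sector is on daylight time, UTC+07:00.
05:00 UTC + 7h = 12:00 local.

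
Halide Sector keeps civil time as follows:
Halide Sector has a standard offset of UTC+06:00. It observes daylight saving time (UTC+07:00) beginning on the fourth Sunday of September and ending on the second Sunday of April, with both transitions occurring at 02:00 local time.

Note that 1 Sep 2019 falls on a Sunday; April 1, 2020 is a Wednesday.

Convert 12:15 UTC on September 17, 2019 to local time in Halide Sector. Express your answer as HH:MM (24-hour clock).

1 September 2019 is a Sunday, so the first Sunday is September 1 and the fourth is September 22.
1 April 2020 is a Wednesday, so the first Sunday is April 5 and the second is April 12.
At the standard offset (UTC+06:00), 12:15 UTC + 6h = 18:15 Halide Sector standard time.
The standard-time date in Halide Sector, September 17, 2019, does not fall between 22 September 2019 and 12 April 2020, so daylight saving is not in effect and Halide Sector is at UTC+06:00.
12:15 UTC + 6h = 18:15 local.

18:15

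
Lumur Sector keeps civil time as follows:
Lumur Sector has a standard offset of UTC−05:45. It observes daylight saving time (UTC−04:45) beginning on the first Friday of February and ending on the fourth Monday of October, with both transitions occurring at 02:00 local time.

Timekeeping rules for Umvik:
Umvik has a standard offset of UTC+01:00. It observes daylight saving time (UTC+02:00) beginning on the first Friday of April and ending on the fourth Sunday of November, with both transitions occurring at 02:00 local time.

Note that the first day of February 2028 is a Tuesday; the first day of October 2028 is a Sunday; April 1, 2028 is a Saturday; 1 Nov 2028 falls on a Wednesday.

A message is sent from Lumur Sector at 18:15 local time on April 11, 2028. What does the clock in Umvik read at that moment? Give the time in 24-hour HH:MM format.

1 February 2028 is a Tuesday, so the first Friday is February 4.
1 October 2028 is a Sunday, so the first Monday is October 2 and the fourth is October 23.
Daylight saving runs 4 February – 23 October; April 11, 2028 is inside that window, so Lumur Sector is at UTC−04:45.
18:15 Lumur Sector + 4h45m = 23:00 UTC.
1 April 2028 is a Saturday, so the first Friday is April 7.
1 November 2028 is a Wednesday, so the first Sunday is November 5 and the fourth is November 26.
At the standard offset (UTC+01:00), 23:00 UTC + 1h = 00:00 Umvik standard time (rolling into the next day, 12 April 2028).
The standard-time date in Umvik, April 12, 2028, lies within the daylight-saving period (7 April – 26 November), so Umvik is on daylight time, UTC+02:00.
23:00 UTC + 2h = 01:00 Umvik (rolling into the next day, 12 April 2028).

01:00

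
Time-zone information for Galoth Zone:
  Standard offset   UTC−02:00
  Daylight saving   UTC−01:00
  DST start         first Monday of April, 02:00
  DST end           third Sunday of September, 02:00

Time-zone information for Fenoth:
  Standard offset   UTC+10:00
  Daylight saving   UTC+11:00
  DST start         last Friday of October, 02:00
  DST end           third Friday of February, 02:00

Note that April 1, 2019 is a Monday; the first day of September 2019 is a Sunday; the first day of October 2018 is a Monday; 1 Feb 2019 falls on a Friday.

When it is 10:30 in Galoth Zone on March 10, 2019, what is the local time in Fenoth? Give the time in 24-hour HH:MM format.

22:30

1 April 2019 is a Monday, so the first Monday is April 1.
1 September 2019 is a Sunday, so the first Sunday is September 1 and the third is September 15.
Daylight saving runs 1 April – 15 September; March 10, 2019 is outside that window, so Galoth Zone is on standard time at UTC−02:00.
10:30 Galoth Zone + 2h = 12:30 UTC.
1 October 2018 is a Monday, so Fridays fall on 5, 12, 19, 26; the last is October 26.
1 February 2019 is a Friday, so the first Friday is February 1 and the third is February 15.
At the standard offset (UTC+10:00), 12:30 UTC + 10h = 22:30 Fenoth standard time.
The standard-time date in Fenoth, March 10, 2019, does not fall between 26 October 2018 and 15 February 2019, so daylight saving is not in effect and Fenoth is at UTC+10:00.
12:30 UTC + 10h = 22:30 Fenoth.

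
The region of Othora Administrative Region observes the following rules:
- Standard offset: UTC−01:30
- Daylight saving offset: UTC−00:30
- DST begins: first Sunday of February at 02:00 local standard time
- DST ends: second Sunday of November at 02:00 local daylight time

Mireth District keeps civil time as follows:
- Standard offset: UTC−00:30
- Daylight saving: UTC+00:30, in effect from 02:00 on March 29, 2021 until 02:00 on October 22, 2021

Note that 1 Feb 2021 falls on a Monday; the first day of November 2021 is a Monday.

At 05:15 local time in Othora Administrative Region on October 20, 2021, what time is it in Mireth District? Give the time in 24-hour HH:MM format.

06:15

1 February 2021 is a Monday, so the first Sunday is February 7.
1 November 2021 is a Monday, so the first Sunday is November 7 and the second is November 14.
October 20, 2021 falls between 7 February and 14 November, so daylight saving is in effect and Othora Administrative Region is at UTC−00:30.
05:15 Othora Administrative Region + 0h30m = 05:45 UTC.
At the standard offset (UTC−00:30), 05:45 UTC − 0h30m = 05:15 Mireth District standard time.
The standard-time date in Mireth District, October 20, 2021, lies within the daylight-saving period (29 March – 22 October), so Mireth District is on daylight time, UTC+00:30.
05:45 UTC + 0h30m = 06:15 Mireth District.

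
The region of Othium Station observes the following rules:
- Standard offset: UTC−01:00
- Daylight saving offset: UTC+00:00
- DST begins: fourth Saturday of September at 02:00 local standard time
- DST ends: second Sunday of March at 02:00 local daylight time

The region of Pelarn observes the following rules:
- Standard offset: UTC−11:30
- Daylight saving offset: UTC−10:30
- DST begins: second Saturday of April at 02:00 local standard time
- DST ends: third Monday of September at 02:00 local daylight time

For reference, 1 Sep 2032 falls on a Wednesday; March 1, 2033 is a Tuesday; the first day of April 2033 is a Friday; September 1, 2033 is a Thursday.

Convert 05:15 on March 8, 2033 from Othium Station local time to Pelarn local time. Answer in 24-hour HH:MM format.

17:45

1 September 2032 is a Wednesday, so the first Saturday is September 4 and the fourth is September 25.
1 March 2033 is a Tuesday, so the first Sunday is March 6 and the second is March 13.
March 8, 2033 lies within the daylight-saving period (25 September 2032 – 13 March 2033), so Othium Station is on daylight time, UTC+00:00.
05:15 Othium Station − 0h = 05:15 UTC.
1 April 2033 is a Friday, so the first Saturday is April 2 and the second is April 9.
1 September 2033 is a Thursday, so the first Monday is September 5 and the third is September 19.
At the standard offset (UTC−11:30), 05:15 UTC − 11h30m = 17:45 Pelarn standard time (rolling into the previous day, 7 March 2033).
Daylight saving runs 9 April – 19 September; the standard-time date in Pelarn, March 7, 2033, is outside that window, so Pelarn is on standard time at UTC−11:30.
05:15 UTC − 11h30m = 17:45 Pelarn (rolling into the previous day, 7 March 2033).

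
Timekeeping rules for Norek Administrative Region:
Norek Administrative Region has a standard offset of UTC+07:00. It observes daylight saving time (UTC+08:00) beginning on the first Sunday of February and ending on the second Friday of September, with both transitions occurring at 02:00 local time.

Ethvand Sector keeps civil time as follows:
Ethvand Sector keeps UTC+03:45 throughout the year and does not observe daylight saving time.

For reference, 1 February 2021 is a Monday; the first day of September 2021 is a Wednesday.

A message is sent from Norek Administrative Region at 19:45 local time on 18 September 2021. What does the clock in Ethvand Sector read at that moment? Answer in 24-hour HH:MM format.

16:30

1 February 2021 is a Monday, so the first Sunday is February 7.
1 September 2021 is a Wednesday, so the first Friday is September 3 and the second is September 10.
18 September 2021 is outside the daylight-saving period (7 February – 10 September), so Norek Administrative Region is on standard time, UTC+07:00.
19:45 Norek Administrative Region − 7h = 12:45 UTC.
Ethvand Sector has no daylight saving, so its offset is UTC+03:45 year-round.
12:45 UTC + 3h45m = 16:30 Ethvand Sector.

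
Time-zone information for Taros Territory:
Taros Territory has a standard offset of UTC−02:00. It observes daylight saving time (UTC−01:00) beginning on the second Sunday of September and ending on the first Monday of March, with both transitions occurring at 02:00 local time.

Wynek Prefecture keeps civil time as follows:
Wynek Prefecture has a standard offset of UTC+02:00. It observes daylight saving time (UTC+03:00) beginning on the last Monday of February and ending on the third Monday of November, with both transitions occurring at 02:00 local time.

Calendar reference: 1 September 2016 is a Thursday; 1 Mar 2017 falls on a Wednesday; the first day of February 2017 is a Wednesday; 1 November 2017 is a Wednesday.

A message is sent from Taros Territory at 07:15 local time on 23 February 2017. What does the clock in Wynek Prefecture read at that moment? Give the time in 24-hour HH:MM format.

10:15

1 September 2016 is a Thursday, so the first Sunday is September 4 and the second is September 11.
1 March 2017 is a Wednesday, so the first Monday is March 6.
23 February 2017 falls between 11 September 2016 and 6 March 2017, so daylight saving is in effect and Taros Territory is at UTC−01:00.
07:15 Taros Territory + 1h = 08:15 UTC.
1 February 2017 is a Wednesday, so Mondays fall on 6, 13, 20, 27; the last is February 27.
1 November 2017 is a Wednesday, so the first Monday is November 6 and the third is November 20.
At the standard offset (UTC+02:00), 08:15 UTC + 2h = 10:15 Wynek Prefecture standard time.
The standard-time date in Wynek Prefecture, 23 February 2017, does not fall between 27 February and 20 November, so daylight saving is not in effect and Wynek Prefecture is at UTC+02:00.
08:15 UTC + 2h = 10:15 Wynek Prefecture.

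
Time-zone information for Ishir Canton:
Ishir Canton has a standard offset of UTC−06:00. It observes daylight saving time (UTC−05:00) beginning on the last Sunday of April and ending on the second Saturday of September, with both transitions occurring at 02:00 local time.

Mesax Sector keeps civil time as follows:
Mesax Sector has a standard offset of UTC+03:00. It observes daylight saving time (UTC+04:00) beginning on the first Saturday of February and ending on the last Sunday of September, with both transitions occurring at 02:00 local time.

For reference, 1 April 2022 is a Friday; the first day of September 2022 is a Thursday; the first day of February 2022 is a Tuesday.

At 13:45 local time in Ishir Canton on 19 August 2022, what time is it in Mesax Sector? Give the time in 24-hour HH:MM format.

22:45

1 April 2022 is a Friday, so Sundays fall on 3, 10, 17, 24; the last is April 24.
1 September 2022 is a Thursday, so the first Saturday is September 3 and the second is September 10.
Daylight saving runs 24 April – 10 September; 19 August 2022 is inside that window, so Ishir Canton is at UTC−05:00.
13:45 Ishir Canton + 5h = 18:45 UTC.
1 February 2022 is a Tuesday, so the first Saturday is February 5.
1 September 2022 is a Thursday, so Sundays fall on 4, 11, 18, 25; the last is September 25.
At the standard offset (UTC+03:00), 18:45 UTC + 3h = 21:45 Mesax Sector standard time.
Daylight saving runs 5 February – 25 September; the standard-time date in Mesax Sector, 19 August 2022, is inside that window, so Mesax Sector is at UTC+04:00.
18:45 UTC + 4h = 22:45 Mesax Sector.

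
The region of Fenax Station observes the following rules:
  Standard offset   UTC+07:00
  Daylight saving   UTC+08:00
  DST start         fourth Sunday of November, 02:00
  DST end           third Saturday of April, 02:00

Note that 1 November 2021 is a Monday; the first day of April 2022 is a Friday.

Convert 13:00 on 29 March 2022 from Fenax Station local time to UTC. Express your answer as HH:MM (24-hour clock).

05:00

1 November 2021 is a Monday, so the first Sunday is November 7 and the fourth is November 28.
1 April 2022 is a Friday, so the first Saturday is April 2 and the third is April 16.
Daylight saving runs 28 November 2021 – 16 April 2022; 29 March 2022 is inside that window, so Fenax Station is at UTC+08:00.
13:00 local − 8h = 05:00 UTC.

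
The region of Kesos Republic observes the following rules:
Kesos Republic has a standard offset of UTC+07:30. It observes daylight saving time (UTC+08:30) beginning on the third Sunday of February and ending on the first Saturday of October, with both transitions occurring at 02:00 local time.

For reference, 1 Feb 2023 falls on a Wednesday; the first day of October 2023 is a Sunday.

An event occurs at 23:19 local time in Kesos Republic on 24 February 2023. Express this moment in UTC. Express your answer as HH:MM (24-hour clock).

14:49

1 February 2023 is a Wednesday, so the first Sunday is February 5 and the third is February 19.
1 October 2023 is a Sunday, so the first Saturday is October 7.
24 February 2023 falls between 19 February and 7 October, so daylight saving is in effect and Kesos Republic is at UTC+08:30.
23:19 local − 8h30m = 14:49 UTC.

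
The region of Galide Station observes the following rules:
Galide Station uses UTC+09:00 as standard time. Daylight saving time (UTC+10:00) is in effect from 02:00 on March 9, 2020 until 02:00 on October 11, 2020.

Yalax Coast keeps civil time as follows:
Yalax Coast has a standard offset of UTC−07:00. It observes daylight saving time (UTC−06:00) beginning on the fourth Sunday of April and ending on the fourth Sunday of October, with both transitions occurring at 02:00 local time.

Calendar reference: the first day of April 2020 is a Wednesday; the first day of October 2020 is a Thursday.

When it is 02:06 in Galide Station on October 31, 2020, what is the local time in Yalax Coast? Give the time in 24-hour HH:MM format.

October 31, 2020 is outside the daylight-saving period (9 March – 11 October), so Galide Station is on standard time, UTC+09:00.
02:06 Galide Station − 9h = 17:06 UTC (rolling into the previous day, 30 October 2020).
1 April 2020 is a Wednesday, so the first Sunday is April 5 and the fourth is April 26.
1 October 2020 is a Thursday, so the first Sunday is October 4 and the fourth is October 25.
At the standard offset (UTC−07:00), 17:06 UTC − 7h = 10:06 Yalax Coast standard time.
Daylight saving runs 26 April – 25 October; the standard-time date in Yalax Coast, October 30, 2020, is outside that window, so Yalax Coast is on standard time at UTC−07:00.
17:06 UTC − 7h = 10:06 Yalax Coast.

10:06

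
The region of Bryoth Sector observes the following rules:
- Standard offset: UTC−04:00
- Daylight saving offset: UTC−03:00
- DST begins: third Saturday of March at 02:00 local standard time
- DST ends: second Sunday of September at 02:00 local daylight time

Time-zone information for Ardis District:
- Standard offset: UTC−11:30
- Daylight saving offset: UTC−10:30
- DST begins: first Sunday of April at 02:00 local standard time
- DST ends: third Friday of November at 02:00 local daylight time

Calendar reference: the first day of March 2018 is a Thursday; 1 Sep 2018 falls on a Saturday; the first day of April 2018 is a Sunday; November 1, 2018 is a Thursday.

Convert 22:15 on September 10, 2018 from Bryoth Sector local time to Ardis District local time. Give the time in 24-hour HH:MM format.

1 March 2018 is a Thursday, so the first Saturday is March 3 and the third is March 17.
1 September 2018 is a Saturday, so the first Sunday is September 2 and the second is September 9.
September 10, 2018 does not fall between 17 March and 9 September, so daylight saving is not in effect and Bryoth Sector is at UTC−04:00.
22:15 Bryoth Sector + 4h = 02:15 UTC (rolling into the next day, 11 September 2018).
1 April 2018 is a Sunday, so the first Sunday is April 1.
1 November 2018 is a Thursday, so the first Friday is November 2 and the third is November 16.
At the standard offset (UTC−11:30), 02:15 UTC − 11h30m = 14:45 Ardis District standard time (rolling into the previous day, 10 September 2018).
The standard-time date in Ardis District, September 10, 2018, lies within the daylight-saving period (1 April – 16 November), so Ardis District is on daylight time, UTC−10:30.
02:15 UTC − 10h30m = 15:45 Ardis District (rolling into the previous day, 10 September 2018).

15:45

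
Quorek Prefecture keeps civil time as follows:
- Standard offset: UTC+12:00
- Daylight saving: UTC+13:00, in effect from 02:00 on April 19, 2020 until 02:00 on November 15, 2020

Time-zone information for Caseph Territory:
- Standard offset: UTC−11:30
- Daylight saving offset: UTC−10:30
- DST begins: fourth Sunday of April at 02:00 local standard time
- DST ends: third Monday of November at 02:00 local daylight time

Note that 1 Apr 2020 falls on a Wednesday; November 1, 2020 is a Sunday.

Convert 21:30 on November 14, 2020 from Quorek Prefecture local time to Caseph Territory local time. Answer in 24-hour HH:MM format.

22:00

Daylight saving runs 19 April – 15 November; November 14, 2020 is inside that window, so Quorek Prefecture is at UTC+13:00.
21:30 Quorek Prefecture − 13h = 08:30 UTC.
1 April 2020 is a Wednesday, so the first Sunday is April 5 and the fourth is April 26.
1 November 2020 is a Sunday, so the first Monday is November 2 and the third is November 16.
At the standard offset (UTC−11:30), 08:30 UTC − 11h30m = 21:00 Caseph Territory standard time (rolling into the previous day, 13 November 2020).
Daylight saving runs 26 April – 16 November; the standard-time date in Caseph Territory, November 13, 2020, is inside that window, so Caseph Territory is at UTC−10:30.
08:30 UTC − 10h30m = 22:00 Caseph Territory (rolling into the previous day, 13 November 2020).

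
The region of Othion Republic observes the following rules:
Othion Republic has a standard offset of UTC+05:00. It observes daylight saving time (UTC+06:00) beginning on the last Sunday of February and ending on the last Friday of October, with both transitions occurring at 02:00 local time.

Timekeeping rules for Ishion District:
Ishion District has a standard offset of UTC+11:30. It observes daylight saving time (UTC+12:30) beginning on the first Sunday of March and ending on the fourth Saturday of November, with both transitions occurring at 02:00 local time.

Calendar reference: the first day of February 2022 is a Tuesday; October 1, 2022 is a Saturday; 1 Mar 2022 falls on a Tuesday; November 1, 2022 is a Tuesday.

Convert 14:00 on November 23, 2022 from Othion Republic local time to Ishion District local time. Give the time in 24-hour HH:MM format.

21:30

1 February 2022 is a Tuesday, so Sundays fall on 6, 13, 20, 27; the last is February 27.
1 October 2022 is a Saturday, so Fridays fall on 7, 14, 21, 28; the last is October 28.
November 23, 2022 is outside the daylight-saving period (27 February – 28 October), so Othion Republic is on standard time, UTC+05:00.
14:00 Othion Republic − 5h = 09:00 UTC.
1 March 2022 is a Tuesday, so the first Sunday is March 6.
1 November 2022 is a Tuesday, so the first Saturday is November 5 and the fourth is November 26.
At the standard offset (UTC+11:30), 09:00 UTC + 11h30m = 20:30 Ishion District standard time.
Daylight saving runs 6 March – 26 November; the standard-time date in Ishion District, November 23, 2022, is inside that window, so Ishion District is at UTC+12:30.
09:00 UTC + 12h30m = 21:30 Ishion District.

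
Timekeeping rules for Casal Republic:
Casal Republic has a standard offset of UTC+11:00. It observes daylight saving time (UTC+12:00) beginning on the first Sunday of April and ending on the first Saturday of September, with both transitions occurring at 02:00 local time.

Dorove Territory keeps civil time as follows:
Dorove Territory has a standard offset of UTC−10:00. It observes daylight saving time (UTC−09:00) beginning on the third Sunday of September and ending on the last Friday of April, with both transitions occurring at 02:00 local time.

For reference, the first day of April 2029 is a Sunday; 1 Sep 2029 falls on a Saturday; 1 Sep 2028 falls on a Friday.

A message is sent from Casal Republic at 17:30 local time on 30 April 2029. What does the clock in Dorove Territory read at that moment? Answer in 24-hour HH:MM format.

1 April 2029 is a Sunday, so the first Sunday is April 1.
1 September 2029 is a Saturday, so the first Saturday is September 1.
30 April 2029 lies within the daylight-saving period (1 April – 1 September), so Casal Republic is on daylight time, UTC+12:00.
17:30 Casal Republic − 12h = 05:30 UTC.
1 September 2028 is a Friday, so the first Sunday is September 3 and the third is September 17.
1 April 2029 is a Sunday, so Fridays fall on 6, 13, 20, 27; the last is April 27.
At the standard offset (UTC−10:00), 05:30 UTC − 10h = 19:30 Dorove Territory standard time (rolling into the previous day, 29 April 2029).
Daylight saving runs 17 September 2028 – 27 April 2029; the standard-time date in Dorove Territory, 29 April 2029, is outside that window, so Dorove Territory is on standard time at UTC−10:00.
05:30 UTC − 10h = 19:30 Dorove Territory (rolling into the previous day, 29 April 2029).

19:30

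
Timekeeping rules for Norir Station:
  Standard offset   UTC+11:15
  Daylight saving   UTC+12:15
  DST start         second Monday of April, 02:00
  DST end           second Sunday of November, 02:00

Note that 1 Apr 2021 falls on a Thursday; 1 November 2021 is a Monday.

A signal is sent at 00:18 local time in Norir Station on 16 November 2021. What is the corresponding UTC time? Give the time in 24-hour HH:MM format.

1 April 2021 is a Thursday, so the first Monday is April 5 and the second is April 12.
1 November 2021 is a Monday, so the first Sunday is November 7 and the second is November 14.
16 November 2021 does not fall between 12 April and 14 November, so daylight saving is not in effect and Norir Station is at UTC+11:15.
00:18 local − 11h15m = 13:03 UTC (rolling into the previous day, 15 November 2021).

13:03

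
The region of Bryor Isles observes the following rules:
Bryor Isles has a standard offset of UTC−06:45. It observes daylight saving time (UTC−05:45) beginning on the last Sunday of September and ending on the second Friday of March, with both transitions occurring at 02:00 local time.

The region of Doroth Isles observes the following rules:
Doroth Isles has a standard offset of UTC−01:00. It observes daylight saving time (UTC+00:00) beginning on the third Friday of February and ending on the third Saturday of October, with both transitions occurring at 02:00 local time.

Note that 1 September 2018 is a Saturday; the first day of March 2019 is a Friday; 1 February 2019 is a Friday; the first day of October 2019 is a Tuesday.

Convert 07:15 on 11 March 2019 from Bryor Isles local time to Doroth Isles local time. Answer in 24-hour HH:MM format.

14:00

1 September 2018 is a Saturday, so Sundays fall on 2, 9, 16, 23, 30; the last is September 30.
1 March 2019 is a Friday, so the first Friday is March 1 and the second is March 8.
11 March 2019 does not fall between 30 September 2018 and 8 March 2019, so daylight saving is not in effect and Bryor Isles is at UTC−06:45.
07:15 Bryor Isles + 6h45m = 14:00 UTC.
1 February 2019 is a Friday, so the first Friday is February 1 and the third is February 15.
1 October 2019 is a Tuesday, so the first Saturday is October 5 and the third is October 19.
At the standard offset (UTC−01:00), 14:00 UTC − 1h = 13:00 Doroth Isles standard time.
The standard-time date in Doroth Isles, 11 March 2019, falls between 15 February and 19 October, so daylight saving is in effect and Doroth Isles is at UTC+00:00.
14:00 UTC + 0h = 14:00 Doroth Isles.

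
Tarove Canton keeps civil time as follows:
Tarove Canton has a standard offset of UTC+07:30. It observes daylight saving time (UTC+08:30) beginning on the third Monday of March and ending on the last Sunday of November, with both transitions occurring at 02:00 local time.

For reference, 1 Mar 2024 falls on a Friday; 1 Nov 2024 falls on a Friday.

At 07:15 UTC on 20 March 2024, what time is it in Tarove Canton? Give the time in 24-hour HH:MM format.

15:45

1 March 2024 is a Friday, so the first Monday is March 4 and the third is March 18.
1 November 2024 is a Friday, so Sundays fall on 3, 10, 17, 24; the last is November 24.
At the standard offset (UTC+07:30), 07:15 UTC + 7h30m = 14:45 Tarove Canton standard time.
The standard-time date in Tarove Canton, 20 March 2024, falls between 18 March and 24 November, so daylight saving is in effect and Tarove Canton is at UTC+08:30.
07:15 UTC + 8h30m = 15:45 local.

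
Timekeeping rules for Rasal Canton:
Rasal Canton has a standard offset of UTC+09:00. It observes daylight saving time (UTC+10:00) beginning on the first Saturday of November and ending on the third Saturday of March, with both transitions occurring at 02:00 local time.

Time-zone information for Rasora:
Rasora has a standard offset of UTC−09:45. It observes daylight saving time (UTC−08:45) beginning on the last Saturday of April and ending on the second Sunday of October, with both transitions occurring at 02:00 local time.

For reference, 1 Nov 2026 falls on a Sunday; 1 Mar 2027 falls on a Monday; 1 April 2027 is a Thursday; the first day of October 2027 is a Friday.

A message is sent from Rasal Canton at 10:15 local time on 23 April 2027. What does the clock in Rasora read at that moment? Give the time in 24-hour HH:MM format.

15:30

1 November 2026 is a Sunday, so the first Saturday is November 7.
1 March 2027 is a Monday, so the first Saturday is March 6 and the third is March 20.
23 April 2027 does not fall between 7 November 2026 and 20 March 2027, so daylight saving is not in effect and Rasal Canton is at UTC+09:00.
10:15 Rasal Canton − 9h = 01:15 UTC.
1 April 2027 is a Thursday, so Saturdays fall on 3, 10, 17, 24; the last is April 24.
1 October 2027 is a Friday, so the first Sunday is October 3 and the second is October 10.
At the standard offset (UTC−09:45), 01:15 UTC − 9h45m = 15:30 Rasora standard time (rolling into the previous day, 22 April 2027).
The standard-time date in Rasora, 22 April 2027, does not fall between 24 April and 10 October, so daylight saving is not in effect and Rasora is at UTC−09:45.
01:15 UTC − 9h45m = 15:30 Rasora (rolling into the previous day, 22 April 2027).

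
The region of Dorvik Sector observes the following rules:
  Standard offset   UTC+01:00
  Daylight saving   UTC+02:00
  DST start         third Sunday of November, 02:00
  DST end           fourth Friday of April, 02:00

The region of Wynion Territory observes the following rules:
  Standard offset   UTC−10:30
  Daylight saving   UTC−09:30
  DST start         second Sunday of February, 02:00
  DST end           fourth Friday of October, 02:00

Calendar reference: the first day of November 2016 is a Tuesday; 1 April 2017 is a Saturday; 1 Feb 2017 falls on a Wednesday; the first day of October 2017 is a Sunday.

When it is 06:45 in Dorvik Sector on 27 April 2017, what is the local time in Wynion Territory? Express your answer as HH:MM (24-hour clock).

1 November 2016 is a Tuesday, so the first Sunday is November 6 and the third is November 20.
1 April 2017 is a Saturday, so the first Friday is April 7 and the fourth is April 28.
Daylight saving runs 20 November 2016 – 28 April 2017; 27 April 2017 is inside that window, so Dorvik Sector is at UTC+02:00.
06:45 Dorvik Sector − 2h = 04:45 UTC.
1 February 2017 is a Wednesday, so the first Sunday is February 5 and the second is February 12.
1 October 2017 is a Sunday, so the first Friday is October 6 and the fourth is October 27.
At the standard offset (UTC−10:30), 04:45 UTC − 10h30m = 18:15 Wynion Territory standard time (rolling into the previous day, 26 April 2017).
The standard-time date in Wynion Territory, 26 April 2017, lies within the daylight-saving period (12 February – 27 October), so Wynion Territory is on daylight time, UTC−09:30.
04:45 UTC − 9h30m = 19:15 Wynion Territory (rolling into the previous day, 26 April 2017).

19:15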